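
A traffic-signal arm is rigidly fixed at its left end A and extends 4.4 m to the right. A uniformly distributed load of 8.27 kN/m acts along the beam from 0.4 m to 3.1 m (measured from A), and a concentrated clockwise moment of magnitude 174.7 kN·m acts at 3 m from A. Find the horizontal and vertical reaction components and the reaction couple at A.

Resultant of the distributed load: 8.27 × 2.7 = 22.329 kN at 1.75 m from A.
ΣF_x = 0: A_x = 0.
ΣF_y = 0: A_y − 8.27·2.7 = 0 → A_y = 22.33 kN.
ΣM about A: M_A − (8.27·2.7)·1.75 − 174.7 = 0 → M_A = 213.8 kN·m.

A_x = 0, A_y = 22.33 kN, M_A = 213.8 kN·m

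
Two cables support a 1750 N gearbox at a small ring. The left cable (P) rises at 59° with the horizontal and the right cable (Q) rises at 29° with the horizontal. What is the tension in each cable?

T_P = 1532 N, T_Q = 901.9 N

ΣF_x = 0: −T_P·cos59° + T_Q·cos29° = 0 → T_Q = 0.588871·T_P.
ΣF_y = 0: T_P·sin59° + T_Q·sin29° = 1750.
Substitute: T_P·(0.857167 + 0.588871·0.48481) = 1750 → T_P = 1531.52 ≈ 1532 N.
Then T_Q = 0.588871 × 1531.52 = 901.9 N.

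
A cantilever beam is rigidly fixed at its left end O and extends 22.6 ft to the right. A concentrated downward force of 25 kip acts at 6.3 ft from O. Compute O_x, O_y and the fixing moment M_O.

ΣF_x = 0: O_x = 0.
ΣF_y = 0: O_y − 25 = 0 → O_y = 25.00 kip.
ΣM about O: M_O − 25·6.3 = 0 → M_O = 157.5 kip·ft.

O_x = 0, O_y = 25.00 kip, M_O = 157.5 kip·ft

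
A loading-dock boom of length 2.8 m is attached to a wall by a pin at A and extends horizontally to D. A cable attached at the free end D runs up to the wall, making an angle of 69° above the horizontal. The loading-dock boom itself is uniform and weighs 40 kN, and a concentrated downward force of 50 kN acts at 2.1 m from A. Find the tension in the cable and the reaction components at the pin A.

T = 61.59 kN, A_x = 22.07 kN, A_y = 32.50 kN

ΣM about A: T·sin69°·2.8 − 40·1.4 − 50·2.1 = 0 → T = 161/(2.8·0.93358) = 61.5909 ≈ 61.59 kN.
ΣF_x = 0: A_x − T·cos69° = 0 → A_x = 61.5909 × 0.358368 = 22.07 kN.
ΣF_y = 0: A_y + T·sin69° − 40 − 50 = 0 → A_y = 90 − 61.5909 × 0.93358 = 32.50 kN.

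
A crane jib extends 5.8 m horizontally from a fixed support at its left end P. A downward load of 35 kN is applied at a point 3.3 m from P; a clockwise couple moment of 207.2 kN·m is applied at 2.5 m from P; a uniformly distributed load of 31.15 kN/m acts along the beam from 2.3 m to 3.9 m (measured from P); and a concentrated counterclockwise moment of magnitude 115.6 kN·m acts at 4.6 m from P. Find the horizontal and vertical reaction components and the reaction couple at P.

P_x = 0, P_y = 84.84 kN, M_P = 361.6 kN·m

Resultant of the distributed load: 31.15 × 1.6 = 49.84 kN at 3.1 m from P.
ΣF_x = 0: P_x = 0.
ΣF_y = 0: P_y − 35 − 31.15·1.6 = 0 → P_y = 84.84 kN.
ΣM about P: M_P − 35·3.3 − 207.2 − (31.15·1.6)·3.1 + 115.6 = 0 → M_P = 361.6 kN·m.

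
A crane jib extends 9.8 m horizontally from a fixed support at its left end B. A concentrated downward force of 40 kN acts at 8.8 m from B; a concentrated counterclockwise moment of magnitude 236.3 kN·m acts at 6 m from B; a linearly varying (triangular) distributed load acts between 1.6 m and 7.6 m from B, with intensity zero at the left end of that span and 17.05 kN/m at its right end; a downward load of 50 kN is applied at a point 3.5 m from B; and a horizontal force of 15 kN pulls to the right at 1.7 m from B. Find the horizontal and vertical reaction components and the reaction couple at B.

B_x = -15.00 kN, B_y = 141.2 kN, M_B = 577.1 kN·m

Resultant of the triangular load: ½ × 17.05 × 6 = 51.15 kN, acting at 5.6 m from B (one-third of the span from the peak).
ΣF_x = 0: B_x + 15 = 0 → B_x = -15.00 kN.
ΣF_y = 0: B_y − 40 − ½·17.05·6 − 50 = 0 → B_y = 141.2 kN.
ΣM about B: M_B − 40·8.8 + 236.3 − (½·17.05·6)·5.6 − 50·3.5 = 0 → M_B = 577.1 kN·m.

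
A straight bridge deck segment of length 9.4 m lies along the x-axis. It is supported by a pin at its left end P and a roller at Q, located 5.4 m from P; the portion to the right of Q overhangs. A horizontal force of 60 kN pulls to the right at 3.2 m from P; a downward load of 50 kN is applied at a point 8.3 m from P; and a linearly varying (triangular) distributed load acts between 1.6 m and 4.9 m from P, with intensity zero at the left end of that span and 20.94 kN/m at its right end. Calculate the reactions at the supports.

Resultant of the triangular load: ½ × 20.94 × 3.3 = 34.551 kN, acting at 3.8 m from P (one-third of the span from the peak).
Taking moments about P: Q_y·5.4 − 50·8.3 − (½·20.94·3.3)·3.8 = 0 → Q_y = 546.2938/5.4 = 101.166 ≈ 101.2 kN.
ΣF_y = 0: P_y + 101.166 − 50 − ½·20.94·3.3 = 0 → P_y = -16.61 kN.
ΣF_x = 0: P_x + 60 = 0 → P_x = -60.00 kN.

P_x = -60.00 kN, P_y = -16.61 kN, Q_y = 101.2 kN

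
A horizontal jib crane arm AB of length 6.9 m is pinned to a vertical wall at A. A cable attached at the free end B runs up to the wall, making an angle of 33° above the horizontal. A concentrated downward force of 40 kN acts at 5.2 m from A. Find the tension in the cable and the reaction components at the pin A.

ΣM about A: T·sin33°·6.9 − 40·5.2 = 0 → T = 208/(6.9·0.544639) = 55.3485 ≈ 55.35 kN.
ΣF_x = 0: A_x − T·cos33° = 0 → A_x = 55.3485 × 0.838671 = 46.42 kN.
ΣF_y = 0: A_y + T·sin33° − 40 = 0 → A_y = 40 − 55.3485 × 0.544639 = 9.855 kN.

T = 55.35 kN, A_x = 46.42 kN, A_y = 9.855 kN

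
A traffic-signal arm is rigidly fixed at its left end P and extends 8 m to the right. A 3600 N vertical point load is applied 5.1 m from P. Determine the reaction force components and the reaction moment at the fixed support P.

P_x = 0, P_y = 3600 N, M_P = 18360 N·m

ΣF_x = 0: P_x = 0.
ΣF_y = 0: P_y − 3600 = 0 → P_y = 3600 N.
ΣM about P: M_P − 3600·5.1 = 0 → M_P = 18360 N·m.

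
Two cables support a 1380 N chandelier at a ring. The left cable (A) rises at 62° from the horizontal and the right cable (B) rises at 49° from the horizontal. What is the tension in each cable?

ΣF_x = 0: −T_A·cos62° + T_B·cos49° = 0 → T_B = 0.715593·T_A.
ΣF_y = 0: T_A·sin62° + T_B·sin49° = 1380.
Substitute: T_A·(0.882948 + 0.715593·0.75471) = 1380 → T_A = 969.773 ≈ 969.8 N.
Then T_B = 0.715593 × 969.773 = 694.0 N.

T_A = 969.8 N, T_B = 694.0 N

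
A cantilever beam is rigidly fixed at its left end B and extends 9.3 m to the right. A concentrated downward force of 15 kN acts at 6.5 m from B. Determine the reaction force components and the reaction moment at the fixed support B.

ΣF_x = 0: B_x = 0.
ΣF_y = 0: B_y − 15 = 0 → B_y = 15.00 kN.
ΣM about B: M_B − 15·6.5 = 0 → M_B = 97.50 kN·m.

B_x = 0, B_y = 15.00 kN, M_B = 97.50 kN·m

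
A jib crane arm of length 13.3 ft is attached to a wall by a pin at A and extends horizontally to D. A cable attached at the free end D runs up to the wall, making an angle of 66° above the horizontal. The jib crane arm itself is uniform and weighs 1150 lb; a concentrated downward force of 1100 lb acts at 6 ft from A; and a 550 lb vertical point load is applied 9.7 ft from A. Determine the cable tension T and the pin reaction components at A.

ΣM about A: T·sin66°·13.3 − 1150·6.65 − 1100·6 − 550·9.7 = 0 → T = 19582.5/(13.3·0.913545) = 1611.71 ≈ 1612 lb.
ΣF_x = 0: A_x − T·cos66° = 0 → A_x = 1611.71 × 0.406737 = 655.5 lb.
ΣF_y = 0: A_y + T·sin66° − 1150 − 1100 − 550 = 0 → A_y = 2800 − 1611.71 × 0.913545 = 1328 lb.

T = 1612 lb, A_x = 655.5 lb, A_y = 1328 lb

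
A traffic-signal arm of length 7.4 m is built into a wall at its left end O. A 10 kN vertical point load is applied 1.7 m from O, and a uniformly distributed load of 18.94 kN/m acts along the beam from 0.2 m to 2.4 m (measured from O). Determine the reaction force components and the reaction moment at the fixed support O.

O_x = 0, O_y = 51.67 kN, M_O = 71.17 kN·m

Resultant of the distributed load: 18.94 × 2.2 = 41.668 kN at 1.3 m from O.
ΣF_x = 0: O_x = 0.
ΣF_y = 0: O_y − 10 − 18.94·2.2 = 0 → O_y = 51.67 kN.
ΣM about O: M_O − 10·1.7 − (18.94·2.2)·1.3 = 0 → M_O = 71.17 kN·m.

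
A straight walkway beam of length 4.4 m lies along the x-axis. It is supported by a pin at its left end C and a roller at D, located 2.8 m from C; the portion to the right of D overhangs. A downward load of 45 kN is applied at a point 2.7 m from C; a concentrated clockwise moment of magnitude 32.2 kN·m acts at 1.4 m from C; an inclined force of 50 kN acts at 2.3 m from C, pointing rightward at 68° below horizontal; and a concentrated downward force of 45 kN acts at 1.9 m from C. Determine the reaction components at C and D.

C_x = -18.73 kN, C_y = 12.85 kN, D_y = 123.5 kN

ΣM about C: D_y·2.8 − 45·2.7 − 32.2 − 50·sin68°·2.3 − 45·1.9 = 0 → D_y = 345.826/2.8 = 123.509 ≈ 123.5 kN.
ΣF_y = 0: C_y + 123.509 − 45 − 50·sin68° − 45 = 0 → C_y = 12.85 kN.
ΣF_x = 0: C_x + 50·cos68° = 0 → C_x = -18.73 kN.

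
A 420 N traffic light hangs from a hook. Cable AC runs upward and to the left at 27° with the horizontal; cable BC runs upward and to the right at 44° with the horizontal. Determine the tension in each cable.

ΣF_x = 0: −T_AC·cos27° + T_BC·cos44° = 0 → T_BC = 1.23864·T_AC.
ΣF_y = 0: T_AC·sin27° + T_BC·sin44° = 420.
Substitute: T_AC·(0.45399 + 1.23864·0.694658) = 420 → T_AC = 319.532 ≈ 319.5 N.
Then T_BC = 1.23864 × 319.532 = 395.8 N.

T_AC = 319.5 N, T_BC = 395.8 N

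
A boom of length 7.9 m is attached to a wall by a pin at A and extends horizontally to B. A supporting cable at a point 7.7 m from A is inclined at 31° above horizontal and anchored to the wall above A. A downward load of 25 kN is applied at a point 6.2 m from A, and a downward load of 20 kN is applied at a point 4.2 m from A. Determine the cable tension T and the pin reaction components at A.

ΣM about A: T·sin31°·7.7 − 25·6.2 − 20·4.2 = 0 → T = 239/(7.7·0.515038) = 60.2654 ≈ 60.27 kN.
ΣF_x = 0: A_x − T·cos31° = 0 → A_x = 60.2654 × 0.857167 = 51.66 kN.
ΣF_y = 0: A_y + T·sin31° − 25 − 20 = 0 → A_y = 45 − 60.2654 × 0.515038 = 13.96 kN.

T = 60.27 kN, A_x = 51.66 kN, A_y = 13.96 kN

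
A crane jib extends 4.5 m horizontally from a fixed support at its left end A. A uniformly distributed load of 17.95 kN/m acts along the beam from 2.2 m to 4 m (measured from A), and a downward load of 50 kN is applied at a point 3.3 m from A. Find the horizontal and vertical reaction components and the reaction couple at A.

Resultant of the distributed load: 17.95 × 1.8 = 32.31 kN at 3.1 m from A.
ΣF_x = 0: A_x = 0.
ΣF_y = 0: A_y − 17.95·1.8 − 50 = 0 → A_y = 82.31 kN.
ΣM about A: M_A − (17.95·1.8)·3.1 − 50·3.3 = 0 → M_A = 265.2 kN·m.

A_x = 0, A_y = 82.31 kN, M_A = 265.2 kN·m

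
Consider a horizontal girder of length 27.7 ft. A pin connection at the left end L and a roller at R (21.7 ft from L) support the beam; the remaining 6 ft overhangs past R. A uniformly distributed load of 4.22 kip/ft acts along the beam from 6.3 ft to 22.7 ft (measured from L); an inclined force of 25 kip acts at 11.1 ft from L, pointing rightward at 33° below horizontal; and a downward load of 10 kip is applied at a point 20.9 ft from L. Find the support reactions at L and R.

Resultant of the distributed load: 4.22 × 16.4 = 69.208 kip at 14.5 ft from L.
Taking moments about L: R_y·21.7 − (4.22·16.4)·14.5 − 25·sin33°·11.1 − 10·20.9 = 0 → R_y = 1363.65/21.7 = 62.841 ≈ 62.84 kip.
ΣF_y = 0: L_y + 62.841 − 4.22·16.4 − 25·sin33° − 10 = 0 → L_y = 29.98 kip.
ΣF_x = 0: L_x + 25·cos33° = 0 → L_x = -20.97 kip.

L_x = -20.97 kip, L_y = 29.98 kip, R_y = 62.84 kip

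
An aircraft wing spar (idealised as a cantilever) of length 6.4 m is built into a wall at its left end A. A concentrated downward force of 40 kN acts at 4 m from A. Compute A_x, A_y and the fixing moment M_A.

ΣF_x = 0: A_x = 0.
ΣF_y = 0: A_y − 40 = 0 → A_y = 40.00 kN.
ΣM about A: M_A − 40·4 = 0 → M_A = 160.0 kN·m.

A_x = 0, A_y = 40.00 kN, M_A = 160.0 kN·m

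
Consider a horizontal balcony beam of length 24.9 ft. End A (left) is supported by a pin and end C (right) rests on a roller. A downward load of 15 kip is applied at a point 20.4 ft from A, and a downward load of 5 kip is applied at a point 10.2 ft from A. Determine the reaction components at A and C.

A_x = 0, A_y = 5.663 kip, C_y = 14.34 kip

Taking moments about A: C_y·24.9 − 15·20.4 − 5·10.2 = 0 → C_y = 357/24.9 = 14.3373 ≈ 14.34 kip.
ΣF_y = 0: A_y + 14.3373 − 15 − 5 = 0 → A_y = 5.663 kip.
ΣF_x = 0: no horizontal applied forces, so A_x = 0.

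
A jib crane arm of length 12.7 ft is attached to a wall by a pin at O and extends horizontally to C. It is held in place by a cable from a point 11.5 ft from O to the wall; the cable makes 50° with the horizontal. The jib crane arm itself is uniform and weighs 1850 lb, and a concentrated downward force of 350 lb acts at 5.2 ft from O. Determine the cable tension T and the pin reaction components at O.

T = 1540 lb, O_x = 990.0 lb, O_y = 1020 lb

ΣM about O: T·sin50°·11.5 − 1850·6.35 − 350·5.2 = 0 → T = 13567.5/(11.5·0.766044) = 1540.1 ≈ 1540 lb.
ΣF_x = 0: O_x − T·cos50° = 0 → O_x = 1540.1 × 0.642788 = 990.0 lb.
ΣF_y = 0: O_y + T·sin50° − 1850 − 350 = 0 → O_y = 2200 − 1540.1 × 0.766044 = 1020 lb.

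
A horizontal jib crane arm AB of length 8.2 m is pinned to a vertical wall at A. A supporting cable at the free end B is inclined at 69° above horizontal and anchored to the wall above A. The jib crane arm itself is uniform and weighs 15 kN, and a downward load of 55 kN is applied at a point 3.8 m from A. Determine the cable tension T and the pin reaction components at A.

T = 35.33 kN, A_x = 12.66 kN, A_y = 37.01 kN

ΣM about A: T·sin69°·8.2 − 15·4.1 − 55·3.8 = 0 → T = 270.5/(8.2·0.93358) = 35.3347 ≈ 35.33 kN.
ΣF_x = 0: A_x − T·cos69° = 0 → A_x = 35.3347 × 0.358368 = 12.66 kN.
ΣF_y = 0: A_y + T·sin69° − 15 − 55 = 0 → A_y = 70 − 35.3347 × 0.93358 = 37.01 kN.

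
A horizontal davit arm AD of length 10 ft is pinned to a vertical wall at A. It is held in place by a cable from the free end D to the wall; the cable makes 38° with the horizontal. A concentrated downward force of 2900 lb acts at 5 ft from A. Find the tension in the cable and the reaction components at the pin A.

ΣM about A: T·sin38°·10 − 2900·5 = 0 → T = 14500/(10·0.615661) = 2355.19 ≈ 2355 lb.
ΣF_x = 0: A_x − T·cos38° = 0 → A_x = 2355.19 × 0.788011 = 1856 lb.
ΣF_y = 0: A_y + T·sin38° − 2900 = 0 → A_y = 2900 − 2355.19 × 0.615661 = 1450 lb.

T = 2355 lb, A_x = 1856 lb, A_y = 1450 lb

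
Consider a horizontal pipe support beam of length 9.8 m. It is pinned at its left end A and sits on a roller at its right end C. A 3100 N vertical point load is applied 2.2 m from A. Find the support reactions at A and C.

A_x = 0, A_y = 2404 N, C_y = 695.9 N

Taking moments about A: C_y·9.8 − 3100·2.2 = 0 → C_y = 6820/9.8 = 695.918 ≈ 695.9 N.
ΣF_y = 0: A_y + 695.918 − 3100 = 0 → A_y = 2404 N.
ΣF_x = 0: no horizontal applied forces, so A_x = 0.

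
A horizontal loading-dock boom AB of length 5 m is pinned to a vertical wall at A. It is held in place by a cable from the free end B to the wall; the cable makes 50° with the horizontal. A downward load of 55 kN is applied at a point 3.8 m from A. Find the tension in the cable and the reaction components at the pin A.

T = 54.57 kN, A_x = 35.07 kN, A_y = 13.20 kN

ΣM about A: T·sin50°·5 − 55·3.8 = 0 → T = 209/(5·0.766044) = 54.5661 ≈ 54.57 kN.
ΣF_x = 0: A_x − T·cos50° = 0 → A_x = 54.5661 × 0.642788 = 35.07 kN.
ΣF_y = 0: A_y + T·sin50° − 55 = 0 → A_y = 55 − 54.5661 × 0.766044 = 13.20 kN.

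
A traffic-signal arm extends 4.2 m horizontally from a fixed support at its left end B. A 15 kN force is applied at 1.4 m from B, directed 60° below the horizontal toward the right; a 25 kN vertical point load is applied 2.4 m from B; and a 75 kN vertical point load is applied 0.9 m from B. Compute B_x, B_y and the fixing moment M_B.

ΣF_x = 0: B_x + 15·cos60° = 0 → B_x = -7.500 kN.
ΣF_y = 0: B_y − 15·sin60° − 25 − 75 = 0 → B_y = 113.0 kN.
ΣM about B: M_B − 15·sin60°·1.4 − 25·2.4 − 75·0.9 = 0 → M_B = 145.7 kN·m.

B_x = -7.500 kN, B_y = 113.0 kN, M_B = 145.7 kN·m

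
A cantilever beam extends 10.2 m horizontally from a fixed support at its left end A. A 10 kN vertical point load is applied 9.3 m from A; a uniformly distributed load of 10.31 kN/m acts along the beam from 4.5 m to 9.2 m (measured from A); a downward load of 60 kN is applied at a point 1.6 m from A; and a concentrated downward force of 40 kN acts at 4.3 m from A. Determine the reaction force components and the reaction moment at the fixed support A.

Resultant of the distributed load: 10.31 × 4.7 = 48.457 kN at 6.85 m from A.
ΣF_x = 0: A_x = 0.
ΣF_y = 0: A_y − 10 − 10.31·4.7 − 60 − 40 = 0 → A_y = 158.5 kN.
ΣM about A: M_A − 10·9.3 − (10.31·4.7)·6.85 − 60·1.6 − 40·4.3 = 0 → M_A = 692.9 kN·m.

A_x = 0, A_y = 158.5 kN, M_A = 692.9 kN·m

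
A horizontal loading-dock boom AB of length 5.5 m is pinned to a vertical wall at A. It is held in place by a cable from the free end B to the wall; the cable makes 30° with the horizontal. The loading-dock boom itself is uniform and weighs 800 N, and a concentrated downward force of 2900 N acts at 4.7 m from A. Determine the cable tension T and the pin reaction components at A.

ΣM about A: T·sin30°·5.5 − 800·2.75 − 2900·4.7 = 0 → T = 15830/(5.5·0.5) = 5756.36 ≈ 5756 N.
ΣF_x = 0: A_x − T·cos30° = 0 → A_x = 5756.36 × 0.866025 = 4985 N.
ΣF_y = 0: A_y + T·sin30° − 800 − 2900 = 0 → A_y = 3700 − 5756.36 × 0.5 = 821.8 N.

T = 5756 N, A_x = 4985 N, A_y = 821.8 N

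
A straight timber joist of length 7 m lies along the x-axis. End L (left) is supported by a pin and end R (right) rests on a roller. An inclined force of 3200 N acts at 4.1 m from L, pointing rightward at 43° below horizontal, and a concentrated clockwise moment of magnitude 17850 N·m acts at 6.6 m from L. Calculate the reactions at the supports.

ΣM about L: R_y·7 − 3200·sin43°·4.1 − 17850 = 0 → R_y = 26797.8/7 = 3828.26 ≈ 3828 N.
ΣF_y = 0: L_y + 3828.26 − 3200·sin43° = 0 → L_y = -1646 N.
ΣF_x = 0: L_x + 3200·cos43° = 0 → L_x = -2340 N.

L_x = -2340 N, L_y = -1646 N, R_y = 3828 N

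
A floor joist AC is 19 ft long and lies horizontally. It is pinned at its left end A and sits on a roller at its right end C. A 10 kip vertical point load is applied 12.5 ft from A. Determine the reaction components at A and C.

A_x = 0, A_y = 3.421 kip, C_y = 6.579 kip

ΣM about A: C_y·19 − 10·12.5 = 0 → C_y = 125/19 = 6.57895 ≈ 6.579 kip.
ΣF_y = 0: A_y + 6.57895 − 10 = 0 → A_y = 3.421 kip.
ΣF_x = 0: no horizontal applied forces, so A_x = 0.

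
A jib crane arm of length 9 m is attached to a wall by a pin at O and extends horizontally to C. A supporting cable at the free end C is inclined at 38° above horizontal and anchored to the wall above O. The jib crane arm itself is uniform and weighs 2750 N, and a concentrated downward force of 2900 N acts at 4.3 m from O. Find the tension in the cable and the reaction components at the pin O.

T = 4484 N, O_x = 3533 N, O_y = 2889 N

ΣM about O: T·sin38°·9 − 2750·4.5 − 2900·4.3 = 0 → T = 24845/(9·0.615661) = 4483.89 ≈ 4484 N.
ΣF_x = 0: O_x − T·cos38° = 0 → O_x = 4483.89 × 0.788011 = 3533 N.
ΣF_y = 0: O_y + T·sin38° − 2750 − 2900 = 0 → O_y = 5650 − 4483.89 × 0.615661 = 2889 N.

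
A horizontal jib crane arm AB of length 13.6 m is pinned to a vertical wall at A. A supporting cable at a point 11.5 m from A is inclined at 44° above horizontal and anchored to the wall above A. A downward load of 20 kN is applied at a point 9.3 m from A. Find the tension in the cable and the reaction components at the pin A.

ΣM about A: T·sin44°·11.5 − 20·9.3 = 0 → T = 186/(11.5·0.694658) = 23.2833 ≈ 23.28 kN.
ΣF_x = 0: A_x − T·cos44° = 0 → A_x = 23.2833 × 0.71934 = 16.75 kN.
ΣF_y = 0: A_y + T·sin44° − 20 = 0 → A_y = 20 − 23.2833 × 0.694658 = 3.826 kN.

T = 23.28 kN, A_x = 16.75 kN, A_y = 3.826 kN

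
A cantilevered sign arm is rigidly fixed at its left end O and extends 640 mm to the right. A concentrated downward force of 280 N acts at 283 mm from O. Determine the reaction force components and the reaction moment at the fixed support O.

O_x = 0, O_y = 280.0 N, M_O = 79240 N·mm

ΣF_x = 0: O_x = 0.
ΣF_y = 0: O_y − 280 = 0 → O_y = 280.0 N.
ΣM about O: M_O − 280·283 = 0 → M_O = 79240 N·mm.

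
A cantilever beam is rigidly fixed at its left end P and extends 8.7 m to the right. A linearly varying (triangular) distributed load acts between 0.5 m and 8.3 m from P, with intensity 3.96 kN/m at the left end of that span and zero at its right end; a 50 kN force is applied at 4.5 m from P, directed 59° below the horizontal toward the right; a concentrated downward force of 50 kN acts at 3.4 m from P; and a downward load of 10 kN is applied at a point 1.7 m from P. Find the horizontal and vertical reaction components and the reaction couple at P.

Resultant of the triangular load: ½ × 3.96 × 7.8 = 15.444 kN, acting at 3.1 m from P (one-third of the span from the peak).
ΣF_x = 0: P_x + 50·cos59° = 0 → P_x = -25.75 kN.
ΣF_y = 0: P_y − ½·3.96·7.8 − 50·sin59° − 50 − 10 = 0 → P_y = 118.3 kN.
ΣM about P: M_P − (½·3.96·7.8)·3.1 − 50·sin59°·4.5 − 50·3.4 − 10·1.7 = 0 → M_P = 427.7 kN·m.

P_x = -25.75 kN, P_y = 118.3 kN, M_P = 427.7 kN·m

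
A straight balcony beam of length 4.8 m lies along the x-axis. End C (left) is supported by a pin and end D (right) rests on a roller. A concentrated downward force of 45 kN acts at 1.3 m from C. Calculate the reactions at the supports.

ΣM about C: D_y·4.8 − 45·1.3 = 0 → D_y = 58.5/4.8 = 12.1875 ≈ 12.19 kN.
ΣF_y = 0: C_y + 12.1875 − 45 = 0 → C_y = 32.81 kN.
ΣF_x = 0: no horizontal applied forces, so C_x = 0.

C_x = 0, C_y = 32.81 kN, D_y = 12.19 kN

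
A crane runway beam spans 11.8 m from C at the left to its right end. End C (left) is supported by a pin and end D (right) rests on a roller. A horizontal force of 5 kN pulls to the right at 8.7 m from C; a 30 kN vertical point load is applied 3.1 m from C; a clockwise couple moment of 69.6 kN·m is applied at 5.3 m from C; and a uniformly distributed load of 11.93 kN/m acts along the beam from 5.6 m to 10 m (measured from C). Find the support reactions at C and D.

Resultant of the distributed load: 11.93 × 4.4 = 52.492 kN at 7.8 m from C.
ΣM about C: D_y·11.8 − 30·3.1 − 69.6 − (11.93·4.4)·7.8 = 0 → D_y = 572.0376/11.8 = 48.4778 ≈ 48.48 kN.
ΣF_y = 0: C_y + 48.4778 − 30 − 11.93·4.4 = 0 → C_y = 34.01 kN.
ΣF_x = 0: C_x + 5 = 0 → C_x = -5.000 kN.

C_x = -5.000 kN, C_y = 34.01 kN, D_y = 48.48 kN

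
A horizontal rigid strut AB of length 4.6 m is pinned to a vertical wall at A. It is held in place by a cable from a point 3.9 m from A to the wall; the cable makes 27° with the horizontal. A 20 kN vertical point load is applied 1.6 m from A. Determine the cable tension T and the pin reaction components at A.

ΣM about A: T·sin27°·3.9 − 20·1.6 = 0 → T = 32/(3.9·0.45399) = 18.0734 ≈ 18.07 kN.
ΣF_x = 0: A_x − T·cos27° = 0 → A_x = 18.0734 × 0.891007 = 16.10 kN.
ΣF_y = 0: A_y + T·sin27° − 20 = 0 → A_y = 20 − 18.0734 × 0.45399 = 11.79 kN.

T = 18.07 kN, A_x = 16.10 kN, A_y = 11.79 kN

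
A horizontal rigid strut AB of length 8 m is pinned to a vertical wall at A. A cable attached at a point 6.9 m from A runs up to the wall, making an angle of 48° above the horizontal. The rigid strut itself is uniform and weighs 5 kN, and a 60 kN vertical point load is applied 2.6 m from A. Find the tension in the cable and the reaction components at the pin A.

T = 34.32 kN, A_x = 22.97 kN, A_y = 39.49 kN

ΣM about A: T·sin48°·6.9 − 5·4 − 60·2.6 = 0 → T = 176/(6.9·0.743145) = 34.3234 ≈ 34.32 kN.
ΣF_x = 0: A_x − T·cos48° = 0 → A_x = 34.3234 × 0.669131 = 22.97 kN.
ΣF_y = 0: A_y + T·sin48° − 5 − 60 = 0 → A_y = 65 − 34.3234 × 0.743145 = 39.49 kN.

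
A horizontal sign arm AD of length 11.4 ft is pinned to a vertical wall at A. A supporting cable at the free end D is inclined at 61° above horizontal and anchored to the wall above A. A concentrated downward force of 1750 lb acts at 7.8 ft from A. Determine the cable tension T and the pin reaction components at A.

T = 1369 lb, A_x = 663.7 lb, A_y = 552.6 lb

ΣM about A: T·sin61°·11.4 − 1750·7.8 = 0 → T = 13650/(11.4·0.87462) = 1369.02 ≈ 1369 lb.
ΣF_x = 0: A_x − T·cos61° = 0 → A_x = 1369.02 × 0.48481 = 663.7 lb.
ΣF_y = 0: A_y + T·sin61° − 1750 = 0 → A_y = 1750 − 1369.02 × 0.87462 = 552.6 lb.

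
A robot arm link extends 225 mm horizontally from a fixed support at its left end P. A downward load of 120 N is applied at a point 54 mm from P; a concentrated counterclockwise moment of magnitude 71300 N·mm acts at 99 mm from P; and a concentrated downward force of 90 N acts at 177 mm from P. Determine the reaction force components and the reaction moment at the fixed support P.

ΣF_x = 0: P_x = 0.
ΣF_y = 0: P_y − 120 − 90 = 0 → P_y = 210.0 N.
ΣM about P: M_P − 120·54 + 71300 − 90·177 = 0 → M_P = -48890 N·mm.

P_x = 0, P_y = 210.0 N, M_P = -48890 N·mm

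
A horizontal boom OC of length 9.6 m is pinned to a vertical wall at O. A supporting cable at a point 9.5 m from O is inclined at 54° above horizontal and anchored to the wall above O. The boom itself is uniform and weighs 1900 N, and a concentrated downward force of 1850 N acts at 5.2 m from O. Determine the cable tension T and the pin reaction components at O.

ΣM about O: T·sin54°·9.5 − 1900·4.8 − 1850·5.2 = 0 → T = 18740/(9.5·0.809017) = 2438.31 ≈ 2438 N.
ΣF_x = 0: O_x − T·cos54° = 0 → O_x = 2438.31 × 0.587785 = 1433 N.
ΣF_y = 0: O_y + T·sin54° − 1900 − 1850 = 0 → O_y = 3750 − 2438.31 × 0.809017 = 1777 N.

T = 2438 N, O_x = 1433 N, O_y = 1777 N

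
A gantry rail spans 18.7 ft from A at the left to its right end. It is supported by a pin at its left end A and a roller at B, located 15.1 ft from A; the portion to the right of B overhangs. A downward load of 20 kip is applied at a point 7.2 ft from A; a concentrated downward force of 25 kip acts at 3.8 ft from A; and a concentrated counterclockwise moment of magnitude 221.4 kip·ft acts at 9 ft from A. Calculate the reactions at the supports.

A_x = 0, A_y = 43.83 kip, B_y = 1.166 kip

Moments about A: B_y·15.1 − 20·7.2 − 25·3.8 + 221.4 = 0 → B_y = 17.6/15.1 = 1.16556 ≈ 1.166 kip.
ΣF_y = 0: A_y + 1.16556 − 20 − 25 = 0 → A_y = 43.83 kip.
ΣF_x = 0: no horizontal applied forces, so A_x = 0.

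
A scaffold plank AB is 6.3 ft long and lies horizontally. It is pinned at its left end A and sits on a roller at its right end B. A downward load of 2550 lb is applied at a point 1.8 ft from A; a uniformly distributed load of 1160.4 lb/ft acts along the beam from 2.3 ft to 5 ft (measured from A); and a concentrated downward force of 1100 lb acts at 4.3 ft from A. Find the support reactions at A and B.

A_x = 0, A_y = 3489 lb, B_y = 3295 lb

Resultant of the distributed load: 1160.4 × 2.7 = 3133.08 lb at 3.65 ft from A.
Moments about A: B_y·6.3 − 2550·1.8 − (1160.4·2.7)·3.65 − 1100·4.3 = 0 → B_y = 20755.742/6.3 = 3294.56 ≈ 3295 lb.
ΣF_y = 0: A_y + 3294.56 − 2550 − 1160.4·2.7 − 1100 = 0 → A_y = 3489 lb.
ΣF_x = 0: no horizontal applied forces, so A_x = 0.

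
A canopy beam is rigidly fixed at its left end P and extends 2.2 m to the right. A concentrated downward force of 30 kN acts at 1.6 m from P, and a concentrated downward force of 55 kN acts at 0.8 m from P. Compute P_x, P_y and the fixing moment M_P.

P_x = 0, P_y = 85.00 kN, M_P = 92.00 kN·m

ΣF_x = 0: P_x = 0.
ΣF_y = 0: P_y − 30 − 55 = 0 → P_y = 85.00 kN.
ΣM about P: M_P − 30·1.6 − 55·0.8 = 0 → M_P = 92.00 kN·m.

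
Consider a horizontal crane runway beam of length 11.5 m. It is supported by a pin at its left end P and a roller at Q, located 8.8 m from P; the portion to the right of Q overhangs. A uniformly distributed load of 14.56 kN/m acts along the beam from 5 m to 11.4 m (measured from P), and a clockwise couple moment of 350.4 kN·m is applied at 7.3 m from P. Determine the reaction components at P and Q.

Resultant of the distributed load: 14.56 × 6.4 = 93.184 kN at 8.2 m from P.
Moments about P: Q_y·8.8 − (14.56·6.4)·8.2 − 350.4 = 0 → Q_y = 1114.5088/8.8 = 126.649 ≈ 126.6 kN.
ΣF_y = 0: P_y + 126.649 − 14.56·6.4 = 0 → P_y = -33.46 kN.
ΣF_x = 0: no horizontal applied forces, so P_x = 0.

P_x = 0, P_y = -33.46 kN, Q_y = 126.6 kN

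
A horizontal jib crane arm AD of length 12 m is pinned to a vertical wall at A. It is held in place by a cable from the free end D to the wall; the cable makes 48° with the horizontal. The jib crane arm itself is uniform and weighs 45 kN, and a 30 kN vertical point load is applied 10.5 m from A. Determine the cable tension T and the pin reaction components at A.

T = 65.60 kN, A_x = 43.89 kN, A_y = 26.25 kN

ΣM about A: T·sin48°·12 − 45·6 − 30·10.5 = 0 → T = 585/(12·0.743145) = 65.5996 ≈ 65.60 kN.
ΣF_x = 0: A_x − T·cos48° = 0 → A_x = 65.5996 × 0.669131 = 43.89 kN.
ΣF_y = 0: A_y + T·sin48° − 45 − 30 = 0 → A_y = 75 − 65.5996 × 0.743145 = 26.25 kN.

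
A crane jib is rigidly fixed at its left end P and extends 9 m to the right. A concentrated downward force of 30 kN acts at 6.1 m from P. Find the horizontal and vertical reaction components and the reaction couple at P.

P_x = 0, P_y = 30.00 kN, M_P = 183.0 kN·m

ΣF_x = 0: P_x = 0.
ΣF_y = 0: P_y − 30 = 0 → P_y = 30.00 kN.
ΣM about P: M_P − 30·6.1 = 0 → M_P = 183.0 kN·m.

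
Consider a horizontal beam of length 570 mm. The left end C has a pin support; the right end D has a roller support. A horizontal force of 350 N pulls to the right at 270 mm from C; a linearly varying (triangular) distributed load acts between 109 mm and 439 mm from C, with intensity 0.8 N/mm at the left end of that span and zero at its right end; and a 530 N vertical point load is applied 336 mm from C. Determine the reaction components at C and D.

Resultant of the triangular load: ½ × 0.8 × 330 = 132 N, acting at 219 mm from C (one-third of the span from the peak).
ΣM about C: D_y·570 − (½·0.8·330)·219 − 530·336 = 0 → D_y = 206988/570 = 363.137 ≈ 363.1 N.
ΣF_y = 0: C_y + 363.137 − ½·0.8·330 − 530 = 0 → C_y = 298.9 N.
ΣF_x = 0: C_x + 350 = 0 → C_x = -350.0 N.

C_x = -350.0 N, C_y = 298.9 N, D_y = 363.1 N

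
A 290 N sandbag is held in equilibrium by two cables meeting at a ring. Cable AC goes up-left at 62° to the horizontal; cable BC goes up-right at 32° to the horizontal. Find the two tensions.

ΣF_x = 0: −T_AC·cos62° + T_BC·cos32° = 0 → T_BC = 0.553591·T_AC.
ΣF_y = 0: T_AC·sin62° + T_BC·sin32° = 290.
Substitute: T_AC·(0.882948 + 0.553591·0.529919) = 290 → T_AC = 246.534 ≈ 246.5 N.
Then T_BC = 0.553591 × 246.534 = 136.5 N.

T_AC = 246.5 N, T_BC = 136.5 N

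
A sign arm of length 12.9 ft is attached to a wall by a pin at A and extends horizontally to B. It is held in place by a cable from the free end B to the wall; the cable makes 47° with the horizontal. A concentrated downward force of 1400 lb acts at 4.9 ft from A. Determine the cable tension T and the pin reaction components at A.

T = 727.1 lb, A_x = 495.9 lb, A_y = 868.2 lb

ΣM about A: T·sin47°·12.9 − 1400·4.9 = 0 → T = 6860/(12.9·0.731354) = 727.121 ≈ 727.1 lb.
ΣF_x = 0: A_x − T·cos47° = 0 → A_x = 727.121 × 0.681998 = 495.9 lb.
ΣF_y = 0: A_y + T·sin47° − 1400 = 0 → A_y = 1400 − 727.121 × 0.731354 = 868.2 lb.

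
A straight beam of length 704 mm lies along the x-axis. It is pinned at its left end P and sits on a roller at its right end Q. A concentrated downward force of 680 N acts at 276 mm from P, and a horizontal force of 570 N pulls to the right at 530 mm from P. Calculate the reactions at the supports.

Taking moments about P: Q_y·704 − 680·276 = 0 → Q_y = 187680/704 = 266.591 ≈ 266.6 N.
ΣF_y = 0: P_y + 266.591 − 680 = 0 → P_y = 413.4 N.
ΣF_x = 0: P_x + 570 = 0 → P_x = -570.0 N.

P_x = -570.0 N, P_y = 413.4 N, Q_y = 266.6 N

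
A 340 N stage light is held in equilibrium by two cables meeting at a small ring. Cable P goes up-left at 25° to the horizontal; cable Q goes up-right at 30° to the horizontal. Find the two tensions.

ΣF_x = 0: −T_P·cos25° + T_Q·cos30° = 0 → T_Q = 1.04651·T_P.
ΣF_y = 0: T_P·sin25° + T_Q·sin30° = 340.
Substitute: T_P·(0.422618 + 1.04651·0.5) = 340 → T_P = 359.456 ≈ 359.5 N.
Then T_Q = 1.04651 × 359.456 = 376.2 N.

T_P = 359.5 N, T_Q = 376.2 N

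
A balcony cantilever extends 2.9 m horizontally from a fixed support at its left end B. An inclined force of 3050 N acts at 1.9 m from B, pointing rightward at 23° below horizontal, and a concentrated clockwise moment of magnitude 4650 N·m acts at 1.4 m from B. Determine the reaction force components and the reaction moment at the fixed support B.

B_x = -2808 N, B_y = 1192 N, M_B = 6914 N·m

ΣF_x = 0: B_x + 3050·cos23° = 0 → B_x = -2808 N.
ΣF_y = 0: B_y − 3050·sin23° = 0 → B_y = 1192 N.
ΣM about B: M_B − 3050·sin23°·1.9 − 4650 = 0 → M_B = 6914 N·m.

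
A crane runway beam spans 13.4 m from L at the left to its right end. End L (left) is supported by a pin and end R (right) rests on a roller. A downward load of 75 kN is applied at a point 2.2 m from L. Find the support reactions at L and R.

L_x = 0, L_y = 62.69 kN, R_y = 12.31 kN

Taking moments about L: R_y·13.4 − 75·2.2 = 0 → R_y = 165/13.4 = 12.3134 ≈ 12.31 kN.
ΣF_y = 0: L_y + 12.3134 − 75 = 0 → L_y = 62.69 kN.
ΣF_x = 0: no horizontal applied forces, so L_x = 0.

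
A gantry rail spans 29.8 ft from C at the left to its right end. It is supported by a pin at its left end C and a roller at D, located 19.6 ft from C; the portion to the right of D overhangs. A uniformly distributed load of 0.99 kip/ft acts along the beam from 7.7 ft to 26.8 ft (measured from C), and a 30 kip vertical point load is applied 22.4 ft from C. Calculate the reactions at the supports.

Resultant of the distributed load: 0.99 × 19.1 = 18.909 kip at 17.25 ft from C.
Moments about C: D_y·19.6 − (0.99·19.1)·17.25 − 30·22.4 = 0 → D_y = 998.18025/19.6 = 50.9276 ≈ 50.93 kip.
ΣF_y = 0: C_y + 50.9276 − 0.99·19.1 − 30 = 0 → C_y = -2.019 kip.
ΣF_x = 0: no horizontal applied forces, so C_x = 0.

C_x = 0, C_y = -2.019 kip, D_y = 50.93 kip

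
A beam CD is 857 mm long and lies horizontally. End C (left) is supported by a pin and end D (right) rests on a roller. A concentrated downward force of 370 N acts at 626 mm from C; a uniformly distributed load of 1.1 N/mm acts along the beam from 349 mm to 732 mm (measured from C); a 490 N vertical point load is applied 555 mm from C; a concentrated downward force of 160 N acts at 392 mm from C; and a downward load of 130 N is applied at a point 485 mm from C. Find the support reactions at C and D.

C_x = 0, C_y = 571.2 N, D_y = 1000 N

Resultant of the distributed load: 1.1 × 383 = 421.3 N at 540.5 mm from C.
Moments about C: D_y·857 − 370·626 − (1.1·383)·540.5 − 490·555 − 160·392 − 130·485 = 0 → D_y = 857052.65/857 = 1000.06 ≈ 1000 N.
ΣF_y = 0: C_y + 1000.06 − 370 − 1.1·383 − 490 − 160 − 130 = 0 → C_y = 571.2 N.
ΣF_x = 0: no horizontal applied forces, so C_x = 0.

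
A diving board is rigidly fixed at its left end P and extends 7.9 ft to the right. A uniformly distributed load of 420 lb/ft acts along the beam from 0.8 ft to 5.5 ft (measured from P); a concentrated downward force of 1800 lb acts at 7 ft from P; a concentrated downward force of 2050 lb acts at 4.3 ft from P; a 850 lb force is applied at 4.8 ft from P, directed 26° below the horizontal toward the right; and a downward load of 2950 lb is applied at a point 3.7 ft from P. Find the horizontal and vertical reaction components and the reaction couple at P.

Resultant of the distributed load: 420 × 4.7 = 1974 lb at 3.15 ft from P.
ΣF_x = 0: P_x + 850·cos26° = 0 → P_x = -764.0 lb.
ΣF_y = 0: P_y − 420·4.7 − 1800 − 2050 − 850·sin26° − 2950 = 0 → P_y = 9147 lb.
ΣM about P: M_P − (420·4.7)·3.15 − 1800·7 − 2050·4.3 − 850·sin26°·4.8 − 2950·3.7 = 0 → M_P = 40340 lb·ft.

P_x = -764.0 lb, P_y = 9147 lb, M_P = 40340 lb·ft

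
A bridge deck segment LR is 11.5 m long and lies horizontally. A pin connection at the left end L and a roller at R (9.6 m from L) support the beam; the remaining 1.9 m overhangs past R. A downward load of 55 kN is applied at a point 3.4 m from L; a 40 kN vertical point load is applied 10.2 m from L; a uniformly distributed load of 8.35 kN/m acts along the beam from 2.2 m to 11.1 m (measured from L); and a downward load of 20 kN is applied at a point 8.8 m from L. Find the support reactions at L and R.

L_x = 0, L_y = 57.52 kN, R_y = 131.8 kN

Resultant of the distributed load: 8.35 × 8.9 = 74.315 kN at 6.65 m from L.
Taking moments about L: R_y·9.6 − 55·3.4 − 40·10.2 − (8.35·8.9)·6.65 − 20·8.8 = 0 → R_y = 1265.19475/9.6 = 131.791 ≈ 131.8 kN.
ΣF_y = 0: L_y + 131.791 − 55 − 40 − 8.35·8.9 − 20 = 0 → L_y = 57.52 kN.
ΣF_x = 0: no horizontal applied forces, so L_x = 0.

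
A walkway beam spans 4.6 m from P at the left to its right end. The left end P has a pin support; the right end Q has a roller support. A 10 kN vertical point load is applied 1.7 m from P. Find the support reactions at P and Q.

P_x = 0, P_y = 6.304 kN, Q_y = 3.696 kN

Moments about P: Q_y·4.6 − 10·1.7 = 0 → Q_y = 17/4.6 = 3.69565 ≈ 3.696 kN.
ΣF_y = 0: P_y + 3.69565 − 10 = 0 → P_y = 6.304 kN.
ΣF_x = 0: no horizontal applied forces, so P_x = 0.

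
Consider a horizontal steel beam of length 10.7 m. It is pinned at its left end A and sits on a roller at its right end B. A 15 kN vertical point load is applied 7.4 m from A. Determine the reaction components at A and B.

A_x = 0, A_y = 4.626 kN, B_y = 10.37 kN

Taking moments about A: B_y·10.7 − 15·7.4 = 0 → B_y = 111/10.7 = 10.3738 ≈ 10.37 kN.
ΣF_y = 0: A_y + 10.3738 − 15 = 0 → A_y = 4.626 kN.
ΣF_x = 0: no horizontal applied forces, so A_x = 0.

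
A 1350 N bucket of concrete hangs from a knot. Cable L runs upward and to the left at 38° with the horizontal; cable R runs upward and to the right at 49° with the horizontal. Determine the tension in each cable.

T_L = 886.9 N, T_R = 1065 N

ΣF_x = 0: −T_L·cos38° + T_R·cos49° = 0 → T_R = 1.20113·T_L.
ΣF_y = 0: T_L·sin38° + T_R·sin49° = 1350.
Substitute: T_L·(0.615661 + 1.20113·0.75471) = 1350 → T_L = 886.894 ≈ 886.9 N.
Then T_R = 1.20113 × 886.894 = 1065 N.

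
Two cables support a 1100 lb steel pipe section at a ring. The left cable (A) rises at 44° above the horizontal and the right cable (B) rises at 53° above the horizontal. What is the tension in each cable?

ΣF_x = 0: −T_A·cos44° + T_B·cos53° = 0 → T_B = 1.19528·T_A.
ΣF_y = 0: T_A·sin44° + T_B·sin53° = 1100.
Substitute: T_A·(0.694658 + 1.19528·0.798636) = 1100 → T_A = 666.969 ≈ 667.0 lb.
Then T_B = 1.19528 × 666.969 = 797.2 lb.

T_A = 667.0 lb, T_B = 797.2 lb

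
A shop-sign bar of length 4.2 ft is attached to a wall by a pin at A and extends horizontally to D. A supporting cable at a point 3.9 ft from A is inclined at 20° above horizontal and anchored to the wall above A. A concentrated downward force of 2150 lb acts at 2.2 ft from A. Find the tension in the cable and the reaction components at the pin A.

T = 3546 lb, A_x = 3332 lb, A_y = 937.2 lb

ΣM about A: T·sin20°·3.9 − 2150·2.2 = 0 → T = 4730/(3.9·0.34202) = 3546.05 ≈ 3546 lb.
ΣF_x = 0: A_x − T·cos20° = 0 → A_x = 3546.05 × 0.939693 = 3332 lb.
ΣF_y = 0: A_y + T·sin20° − 2150 = 0 → A_y = 2150 − 3546.05 × 0.34202 = 937.2 lb.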